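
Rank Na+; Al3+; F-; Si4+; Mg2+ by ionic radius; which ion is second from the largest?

These species are isoelectronic with 10 electrons. The only difference is the number of protons: Si4+ (Z=14), Al3+ (Z=13), Mg2+ (Z=12), Na+ (Z=11), F- (Z=9). The strongest nuclear pull (Si4+) gives the smallest ion.
Ordering: Si4+ < Al3+ < Mg2+ < Na+ < F-. The second largest is Na+.

Na+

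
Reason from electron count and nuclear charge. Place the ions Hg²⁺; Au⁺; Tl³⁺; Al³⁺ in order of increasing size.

Al³⁺ < Tl³⁺ < Hg²⁺ < Au⁺

Tabulating Z and e⁻: Al³⁺ has 10 e⁻ (Z=13), Tl³⁺ has 78 e⁻ (Z=81), Hg²⁺ has 78 e⁻ (Z=80), Au⁺ has 78 e⁻ (Z=79). Al³⁺ < Tl³⁺ (same group, period 3 vs 6); Tl³⁺ < Hg²⁺ (isoelectronic, higher Z=81 is smaller); Hg²⁺ < Au⁺ (both 78 e⁻, Z=80>79).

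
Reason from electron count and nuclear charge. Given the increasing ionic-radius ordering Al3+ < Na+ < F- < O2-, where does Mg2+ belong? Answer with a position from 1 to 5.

These species are isoelectronic with 10 electrons. The only difference is the number of protons: Al3+ (Z=13), Mg2+ (Z=12), Na+ (Z=11), F- (Z=9), O2- (Z=8). The strongest nuclear pull (Al3+) gives the smallest ion.
The complete sequence is Al3+ < Mg2+ < Na+ < F- < O2-. Mg2+ sits at position 2.

2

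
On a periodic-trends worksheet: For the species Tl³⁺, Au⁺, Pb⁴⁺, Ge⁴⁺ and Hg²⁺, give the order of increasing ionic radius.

Ge⁴⁺ < Pb⁴⁺ < Tl³⁺ < Hg²⁺ < Au⁺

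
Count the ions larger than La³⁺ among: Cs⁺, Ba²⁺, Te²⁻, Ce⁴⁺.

3

All of these have 54 electrons (isoelectronic). With the same electron cloud, the ion with the most protons pulls it in tightest. Nuclear charges: Ce⁴⁺ (Z=58), La³⁺ (Z=57), Ba²⁺ (Z=56), Cs⁺ (Z=55), Te²⁻ (Z=52). Highest Z is smallest.
Placing each against La³⁺: smaller — Ce⁴⁺; larger — Ba²⁺, Cs⁺, Te²⁻. That's 3.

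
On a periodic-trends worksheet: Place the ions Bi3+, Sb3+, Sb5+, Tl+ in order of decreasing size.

Tl+ > Bi3+ > Sb3+ > Sb5+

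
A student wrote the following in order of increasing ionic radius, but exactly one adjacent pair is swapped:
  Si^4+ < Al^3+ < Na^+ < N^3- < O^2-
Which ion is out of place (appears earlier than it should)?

The pair N^3-, O^2- is the wrong way round — both have 10 electrons but Z(O)=8 > Z(N)=7, so O^2- should be the smaller of the two. All other adjacent pairs agree with periodic trends, so N^3- is the misplaced ion.

N^3-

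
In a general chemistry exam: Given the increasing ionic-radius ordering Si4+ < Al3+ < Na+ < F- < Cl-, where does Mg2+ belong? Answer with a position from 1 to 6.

Tabulating Z and e⁻: Si4+ (Z=14, 10 e⁻), Al3+ (Z=13, 10 e⁻), Mg2+ (Z=12, 10 e⁻), Na+ (Z=11, 10 e⁻), F- (Z=9, 10 e⁻), Cl- (Z=17, 18 e⁻). Si4+ < Al3+ (isoelectronic, higher Z=14 is smaller); Al3+ < Mg2+ (isoelectronic, higher Z=13 is smaller); Mg2+ < Na+ (isoelectronic, higher Z=12 is smaller); Na+ < F- (isoelectronic, higher Z=11 is smaller); F- < Cl- (same group, period 2 vs 3).
With Mg2+ included the full order is Si4+ < Al3+ < Mg2+ < Na+ < F- < Cl-, so it takes position 3.

3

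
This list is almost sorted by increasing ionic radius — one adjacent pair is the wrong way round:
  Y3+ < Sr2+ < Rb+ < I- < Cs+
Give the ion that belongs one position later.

The pair I-, Cs+ is the wrong way round — both have 54 electrons but Z(Cs)=55 > Z(I)=53, so Cs+ should be the smaller of the two. All other adjacent pairs agree with periodic trends, so I- is the misplaced ion.

I-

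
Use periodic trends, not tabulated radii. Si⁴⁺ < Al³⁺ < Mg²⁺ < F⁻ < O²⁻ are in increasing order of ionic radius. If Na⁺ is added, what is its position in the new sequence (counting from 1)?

4

All of these have 10 electrons (isoelectronic). With the same electron cloud, the ion with the most protons pulls it in tightest. Nuclear charges: Si⁴⁺ (Z=14), Al³⁺ (Z=13), Mg²⁺ (Z=12), Na⁺ (Z=11), F⁻ (Z=9), O²⁻ (Z=8). Highest Z is smallest.
Putting Na⁺ in gives Si⁴⁺ < Al³⁺ < Mg²⁺ < Na⁺ < F⁻ < O²⁻; it lands at slot 4.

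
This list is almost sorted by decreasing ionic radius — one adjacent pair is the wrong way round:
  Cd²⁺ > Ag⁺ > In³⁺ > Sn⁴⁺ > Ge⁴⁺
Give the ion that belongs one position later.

Compare adjacent ions: both have 46 electrons but Z(Cd)=48 > Z(Ag)=47, so Cd²⁺ should be the smaller of the two — yet in this decreasing list Cd²⁺ sits before Ag⁺. Nothing else is reversed, so Cd²⁺ should move one place to the right.

Cd²⁺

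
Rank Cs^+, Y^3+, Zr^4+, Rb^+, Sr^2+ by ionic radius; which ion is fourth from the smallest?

Rb^+

Tabulating Z and e⁻: Zr^4+ has 36 e⁻ (Z=40), Y^3+ has 36 e⁻ (Z=39), Sr^2+ has 36 e⁻ (Z=38), Rb^+ has 36 e⁻ (Z=37), Cs^+ has 54 e⁻ (Z=55). Zr^4+ < Y^3+ (isoelectronic, higher Z=40 is smaller); Y^3+ < Sr^2+ (both 36 e⁻, Z=39>38); Sr^2+ < Rb^+ (both 36 e⁻, Z=38>37); Rb^+ < Cs^+ (same group, 1 shell fewer).
That gives Zr^4+ < Y^3+ < Sr^2+ < Rb^+ < Cs^+. From the smallest end, number 4 is Rb^+.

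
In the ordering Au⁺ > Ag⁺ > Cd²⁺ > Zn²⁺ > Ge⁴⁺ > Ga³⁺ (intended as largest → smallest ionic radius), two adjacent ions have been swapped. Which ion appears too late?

Ga³⁺

Check each adjacent pair. Ge⁴⁺ and Ga³⁺ are reversed: both have 28 electrons but Z(Ge)=32 > Z(Ga)=31, so Ge⁴⁺ should be the smaller of the two. No other neighbouring pair contradicts the periodic trends, so Ga³⁺ is the ion listed too late.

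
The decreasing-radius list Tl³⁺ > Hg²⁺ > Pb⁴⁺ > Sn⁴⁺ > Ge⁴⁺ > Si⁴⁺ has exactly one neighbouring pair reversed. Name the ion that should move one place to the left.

Check each adjacent pair. Tl³⁺ and Hg²⁺ are reversed: Tl³⁺ and Hg²⁺ share 78 electrons; the higher nuclear charge on Tl (Z=81) contracts it more, so Tl³⁺ < Hg²⁺. No other neighbouring pair contradicts the periodic trends, so Hg²⁺ is the ion listed too late.

Hg²⁺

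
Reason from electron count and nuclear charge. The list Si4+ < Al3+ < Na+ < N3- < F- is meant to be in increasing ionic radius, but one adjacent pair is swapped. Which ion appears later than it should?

Check each adjacent pair. N3- and F- are reversed: both have 10 electrons but Z(F)=9 > Z(N)=7, so F- should be the smaller of the two. No other neighbouring pair contradicts the periodic trends, so F- is the ion listed too late.

F-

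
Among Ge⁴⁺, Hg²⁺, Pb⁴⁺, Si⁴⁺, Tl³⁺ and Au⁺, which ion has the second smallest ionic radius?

Electron counts and nuclear charges: Si⁴⁺ has 10 e⁻ (Z=14), Ge⁴⁺ has 28 e⁻ (Z=32), Pb⁴⁺ has 78 e⁻ (Z=82), Tl³⁺ has 78 e⁻ (Z=81), Hg²⁺ has 78 e⁻ (Z=80), Au⁺ has 78 e⁻ (Z=79). Si⁴⁺ < Ge⁴⁺ (same group, period 3 vs 4); Ge⁴⁺ < Pb⁴⁺ (same group, 2 shells fewer); Pb⁴⁺ < Tl³⁺ (both 78 e⁻, Z=82>81); Tl³⁺ < Hg²⁺ (both 78 e⁻, Z=81>80); Hg²⁺ < Au⁺ (both 78 e⁻, Z=80>79).
So the order is Si⁴⁺ < Ge⁴⁺ < Pb⁴⁺ < Tl³⁺ < Hg²⁺ < Au⁺; the 2nd-smallest ion is Ge⁴⁺.

Ge⁴⁺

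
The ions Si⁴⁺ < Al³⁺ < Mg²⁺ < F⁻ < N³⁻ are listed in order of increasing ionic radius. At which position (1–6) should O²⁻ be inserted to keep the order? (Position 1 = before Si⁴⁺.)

5

Each ion has 10 electrons. The ranking follows nuclear charge in reverse — greater Z gives a smaller radius. Si⁴⁺ (Z=14), Al³⁺ (Z=13), Mg²⁺ (Z=12), F⁻ (Z=9), O²⁻ (Z=8), N³⁻ (Z=7).
Merged order: Si⁴⁺ < Al³⁺ < Mg²⁺ < F⁻ < O²⁻ < N³⁻ — O²⁻ is number 5.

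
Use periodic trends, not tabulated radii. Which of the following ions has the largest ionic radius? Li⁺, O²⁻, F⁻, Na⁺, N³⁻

N³⁻

Work out protons and electrons: Li⁺ has 2 e⁻ (Z=3), Na⁺ has 10 e⁻ (Z=11), F⁻ has 10 e⁻ (Z=9), O²⁻ has 10 e⁻ (Z=8), N³⁻ has 10 e⁻ (Z=7). Li⁺ < Na⁺ (same group, period 2 vs 3); Na⁺ < F⁻ (isoelectronic, higher Z=11 is smaller); F⁻ < O²⁻ (isoelectronic, higher Z=9 is smaller); O²⁻ < N³⁻ (isoelectronic, higher Z=8 is smaller).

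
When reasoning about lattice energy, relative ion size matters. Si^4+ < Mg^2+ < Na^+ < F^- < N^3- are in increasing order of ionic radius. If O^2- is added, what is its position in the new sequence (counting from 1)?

5

These species are isoelectronic with 10 electrons. The only difference is the number of protons: Si^4+ (Z=14), Mg^2+ (Z=12), Na^+ (Z=11), F^- (Z=9), O^2- (Z=8), N^3- (Z=7). The strongest nuclear pull (Si^4+) gives the smallest ion.
The complete sequence is Si^4+ < Mg^2+ < Na^+ < F^- < O^2- < N^3-. O^2- sits at position 5.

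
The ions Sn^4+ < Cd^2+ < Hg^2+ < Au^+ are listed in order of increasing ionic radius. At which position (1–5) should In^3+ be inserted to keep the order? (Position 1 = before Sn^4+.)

Work out protons and electrons: Sn^4+ has 46 e⁻ (Z=50), In^3+ has 46 e⁻ (Z=49), Cd^2+ has 46 e⁻ (Z=48), Hg^2+ has 78 e⁻ (Z=80), Au^+ has 78 e⁻ (Z=79). Sn^4+ < In^3+ (both 46 e⁻, Z=50>49); In^3+ < Cd^2+ (both 46 e⁻, Z=49>48); Cd^2+ < Hg^2+ (same group, 1 shell fewer); Hg^2+ < Au^+ (isoelectronic, higher Z=80 is smaller).
Putting In^3+ in gives Sn^4+ < In^3+ < Cd^2+ < Hg^2+ < Au^+; it lands at slot 2.

2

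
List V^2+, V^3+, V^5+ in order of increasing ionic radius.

Same element, different charge: the more highly charged cation has fewer electrons and a greater effective nuclear charge per electron, making V^5+ the smallest.

V^5+ < V^3+ < V^2+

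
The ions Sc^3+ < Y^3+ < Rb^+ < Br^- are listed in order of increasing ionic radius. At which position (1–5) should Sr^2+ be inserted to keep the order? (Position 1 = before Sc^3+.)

Work out protons and electrons: Sc^3+ (Z=21, 18 e⁻), Y^3+ (Z=39, 36 e⁻), Sr^2+ (Z=38, 36 e⁻), Rb^+ (Z=37, 36 e⁻), Br^- (Z=35, 36 e⁻). Sc^3+ < Y^3+ (same group, 1 shell fewer); Y^3+ < Sr^2+ (isoelectronic, higher Z=39 is smaller); Sr^2+ < Rb^+ (both 36 e⁻, Z=38>37); Rb^+ < Br^- (both 36 e⁻, Z=37>35).
With Sr^2+ included the full order is Sc^3+ < Y^3+ < Sr^2+ < Rb^+ < Br^-, so it takes position 3.

3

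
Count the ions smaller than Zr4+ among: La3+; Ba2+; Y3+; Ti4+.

1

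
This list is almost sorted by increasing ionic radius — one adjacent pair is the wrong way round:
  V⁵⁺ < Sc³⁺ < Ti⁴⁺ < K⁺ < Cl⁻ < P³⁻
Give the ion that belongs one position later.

Compare adjacent ions: they are isoelectronic (18 e⁻) and Ti has more protons than Sc (22 vs 21), making Ti⁴⁺ smaller — yet in this increasing list Sc³⁺ sits before Ti⁴⁺. Nothing else is reversed, so Sc³⁺ should move one place to the right.

Sc³⁺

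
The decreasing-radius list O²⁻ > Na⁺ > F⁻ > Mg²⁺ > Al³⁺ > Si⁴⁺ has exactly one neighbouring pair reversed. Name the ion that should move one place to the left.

Scanning neighbour by neighbour, only Na⁺/F⁻ violates a trend: both have 10 electrons but Z(Na)=11 > Z(F)=9, so Na⁺ should be the smaller of the two. That makes F⁻ the one sitting a position late relative to where it belongs.

F⁻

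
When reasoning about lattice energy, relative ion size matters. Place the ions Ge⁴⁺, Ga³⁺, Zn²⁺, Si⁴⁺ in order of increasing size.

Electron counts and nuclear charges: Si⁴⁺ has 10 e⁻ (Z=14), Ge⁴⁺ has 28 e⁻ (Z=32), Ga³⁺ has 28 e⁻ (Z=31), Zn²⁺ has 28 e⁻ (Z=30). Si⁴⁺ < Ge⁴⁺ (same group, 1 shell fewer); Ge⁴⁺ < Ga³⁺ (both 28 e⁻, Z=32>31); Ga³⁺ < Zn²⁺ (isoelectronic, higher Z=31 is smaller).

Si⁴⁺ < Ge⁴⁺ < Ga³⁺ < Zn²⁺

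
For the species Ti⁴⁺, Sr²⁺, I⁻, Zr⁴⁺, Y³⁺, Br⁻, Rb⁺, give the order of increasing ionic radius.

Ti⁴⁺ has 18 e⁻ (Z=22), Zr⁴⁺ has 36 e⁻ (Z=40), Y³⁺ has 36 e⁻ (Z=39), Sr²⁺ has 36 e⁻ (Z=38), Rb⁺ has 36 e⁻ (Z=37), Br⁻ has 36 e⁻ (Z=35), I⁻ has 54 e⁻ (Z=53). Ti⁴⁺ < Zr⁴⁺ (same group, 1 shell fewer); Zr⁴⁺ < Y³⁺ (isoelectronic, higher Z=40 is smaller); Y³⁺ < Sr²⁺ (both 36 e⁻, Z=39>38); Sr²⁺ < Rb⁺ (both 36 e⁻, Z=38>37); Rb⁺ < Br⁻ (isoelectronic, higher Z=37 is smaller); Br⁻ < I⁻ (same group, period 4 vs 5).

Ti⁴⁺ < Zr⁴⁺ < Y³⁺ < Sr²⁺ < Rb⁺ < Br⁻ < I⁻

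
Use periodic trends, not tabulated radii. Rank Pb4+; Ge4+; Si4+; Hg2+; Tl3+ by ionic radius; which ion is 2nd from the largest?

Work out protons and electrons: Si4+ has 10 e⁻ (Z=14), Ge4+ has 28 e⁻ (Z=32), Pb4+ has 78 e⁻ (Z=82), Tl3+ has 78 e⁻ (Z=81), Hg2+ has 78 e⁻ (Z=80). Si4+ < Ge4+ (same group, period 3 vs 4); Ge4+ < Pb4+ (same group, 2 shells fewer); Pb4+ < Tl3+ (both 78 e⁻, Z=82>81); Tl3+ < Hg2+ (both 78 e⁻, Z=81>80).
So the order is Si4+ < Ge4+ < Pb4+ < Tl3+ < Hg2+; the 2nd-largest ion is Tl3+.

Tl3+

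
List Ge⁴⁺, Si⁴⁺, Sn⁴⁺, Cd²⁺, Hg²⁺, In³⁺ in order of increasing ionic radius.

Tabulating Z and e⁻: Si⁴⁺ (Z=14, 10 e⁻), Ge⁴⁺ (Z=32, 28 e⁻), Sn⁴⁺ (Z=50, 46 e⁻), In³⁺ (Z=49, 46 e⁻), Cd²⁺ (Z=48, 46 e⁻), Hg²⁺ (Z=80, 78 e⁻). Si⁴⁺ < Ge⁴⁺ (same group, period 3 vs 4); Ge⁴⁺ < Sn⁴⁺ (same group, period 4 vs 5); Sn⁴⁺ < In³⁺ (isoelectronic, higher Z=50 is smaller); In³⁺ < Cd²⁺ (both 46 e⁻, Z=49>48); Cd²⁺ < Hg²⁺ (same group, period 5 vs 6).

Si⁴⁺ < Ge⁴⁺ < Sn⁴⁺ < In³⁺ < Cd²⁺ < Hg²⁺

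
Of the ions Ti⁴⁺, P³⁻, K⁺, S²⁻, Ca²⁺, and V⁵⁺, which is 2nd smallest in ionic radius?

Ti⁴⁺

All of these have 18 electrons (isoelectronic). With the same electron cloud, the ion with the most protons pulls it in tightest. Nuclear charges: V⁵⁺ (Z=23), Ti⁴⁺ (Z=22), Ca²⁺ (Z=20), K⁺ (Z=19), S²⁻ (Z=16), P³⁻ (Z=15). Highest Z is smallest.
Ordering: V⁵⁺ < Ti⁴⁺ < Ca²⁺ < K⁺ < S²⁻ < P³⁻. The 2nd smallest is Ti⁴⁺.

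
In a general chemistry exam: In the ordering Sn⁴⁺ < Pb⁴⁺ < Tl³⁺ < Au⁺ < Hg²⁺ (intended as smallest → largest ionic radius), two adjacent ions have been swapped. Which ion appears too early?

Au⁺

Check each adjacent pair. Au⁺ and Hg²⁺ are reversed: both have 78 electrons but Z(Hg)=80 > Z(Au)=79, so Hg²⁺ should be the smaller of the two. No other neighbouring pair contradicts the periodic trends, so Au⁺ is the ion listed too early.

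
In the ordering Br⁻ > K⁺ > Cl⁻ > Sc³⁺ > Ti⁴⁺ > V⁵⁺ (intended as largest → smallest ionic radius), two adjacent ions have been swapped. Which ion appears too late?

Cl⁻

Scanning neighbour by neighbour, only K⁺/Cl⁻ violates a trend: K⁺ and Cl⁻ share 18 electrons; the higher nuclear charge on K (Z=19) contracts it more, so K⁺ < Cl⁻. That makes Cl⁻ the one sitting a position late relative to where it belongs.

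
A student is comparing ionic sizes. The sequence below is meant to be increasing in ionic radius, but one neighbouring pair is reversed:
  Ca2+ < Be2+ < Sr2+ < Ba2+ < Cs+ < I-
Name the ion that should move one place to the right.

Ca2+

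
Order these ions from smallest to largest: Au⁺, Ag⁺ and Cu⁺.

Same group, same charge. Going down the group adds an extra shell of electrons, so the ion gets larger: Cu⁺ is highest in the group and smallest.

Cu⁺ < Ag⁺ < Au⁺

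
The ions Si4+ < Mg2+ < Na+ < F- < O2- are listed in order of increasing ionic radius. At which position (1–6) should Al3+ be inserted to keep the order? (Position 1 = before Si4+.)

These species are isoelectronic with 10 electrons. The only difference is the number of protons: Si4+ (Z=14), Al3+ (Z=13), Mg2+ (Z=12), Na+ (Z=11), F- (Z=9), O2- (Z=8). The strongest nuclear pull (Si4+) gives the smallest ion.
With Al3+ included the full order is Si4+ < Al3+ < Mg2+ < Na+ < F- < O2-, so it takes position 2.

2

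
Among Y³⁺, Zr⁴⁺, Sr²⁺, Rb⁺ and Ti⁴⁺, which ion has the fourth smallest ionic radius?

Sr²⁺

Work out protons and electrons: Ti⁴⁺: 18 e⁻, Z=22, Zr⁴⁺: 36 e⁻, Z=40, Y³⁺: 36 e⁻, Z=39, Sr²⁺: 36 e⁻, Z=38, Rb⁺: 36 e⁻, Z=37. Ti⁴⁺ < Zr⁴⁺ (same group, period 4 vs 5); Zr⁴⁺ < Y³⁺ (isoelectronic, higher Z=40 is smaller); Y³⁺ < Sr²⁺ (isoelectronic, higher Z=39 is smaller); Sr²⁺ < Rb⁺ (both 36 e⁻, Z=38>37).
So the order is Ti⁴⁺ < Zr⁴⁺ < Y³⁺ < Sr²⁺ < Rb⁺; the 4th-smallest ion is Sr²⁺.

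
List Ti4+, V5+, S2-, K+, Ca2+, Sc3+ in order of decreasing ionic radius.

All of these have 18 electrons (isoelectronic). With the same electron cloud, the ion with the most protons pulls it in tightest. Nuclear charges: V5+ (Z=23), Ti4+ (Z=22), Sc3+ (Z=21), Ca2+ (Z=20), K+ (Z=19), S2- (Z=16). Highest Z is smallest.

S2- > K+ > Ca2+ > Sc3+ > Ti4+ > V5+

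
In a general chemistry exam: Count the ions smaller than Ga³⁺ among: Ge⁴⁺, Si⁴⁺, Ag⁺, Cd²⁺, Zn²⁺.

2

Tabulating Z and e⁻: Si⁴⁺: 10 e⁻, Z=14, Ge⁴⁺: 28 e⁻, Z=32, Ga³⁺: 28 e⁻, Z=31, Zn²⁺: 28 e⁻, Z=30, Cd²⁺: 46 e⁻, Z=48, Ag⁺: 46 e⁻, Z=47. Si⁴⁺ < Ge⁴⁺ (same group, period 3 vs 4); Ge⁴⁺ < Ga³⁺ (both 28 e⁻, Z=32>31); Ga³⁺ < Zn²⁺ (isoelectronic, higher Z=31 is smaller); Zn²⁺ < Cd²⁺ (same group, period 4 vs 5); Cd²⁺ < Ag⁺ (both 46 e⁻, Z=48>47).
Overall: Si⁴⁺ < Ge⁴⁺ < Ga³⁺ < Zn²⁺ < Cd²⁺ < Ag⁺. Ga³⁺ has 2 below it and 3 above. Count: 2.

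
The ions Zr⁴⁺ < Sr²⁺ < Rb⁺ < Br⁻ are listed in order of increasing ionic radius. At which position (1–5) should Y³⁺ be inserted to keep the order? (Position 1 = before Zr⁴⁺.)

2

Each ion has 36 electrons. The ranking follows nuclear charge in reverse — greater Z gives a smaller radius. Zr⁴⁺ (Z=40), Y³⁺ (Z=39), Sr²⁺ (Z=38), Rb⁺ (Z=37), Br⁻ (Z=35).
With Y³⁺ included the full order is Zr⁴⁺ < Y³⁺ < Sr²⁺ < Rb⁺ < Br⁻, so it takes position 2.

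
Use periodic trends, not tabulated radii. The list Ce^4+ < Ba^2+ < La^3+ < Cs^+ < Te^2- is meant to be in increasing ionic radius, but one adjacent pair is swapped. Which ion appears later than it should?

La^3+

Check each adjacent pair. Ba^2+ and La^3+ are reversed: La^3+ and Ba^2+ share 54 electrons; the higher nuclear charge on La (Z=57) contracts it more, so La^3+ < Ba^2+. No other neighbouring pair contradicts the periodic trends, so La^3+ is the ion listed too late.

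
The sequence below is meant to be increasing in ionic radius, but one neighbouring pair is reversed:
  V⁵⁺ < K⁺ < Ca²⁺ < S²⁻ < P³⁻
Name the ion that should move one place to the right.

Check each adjacent pair. K⁺ and Ca²⁺ are reversed: they are isoelectronic (18 e⁻) and Ca has more protons than K (20 vs 19), making Ca²⁺ smaller. No other neighbouring pair contradicts the periodic trends, so K⁺ is the ion listed too early.

K⁺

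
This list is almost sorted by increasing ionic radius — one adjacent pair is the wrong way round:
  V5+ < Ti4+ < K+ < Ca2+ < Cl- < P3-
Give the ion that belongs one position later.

Check each adjacent pair. K+ and Ca2+ are reversed: they are isoelectronic (18 e⁻) and Ca has more protons than K (20 vs 19), making Ca2+ smaller. No other neighbouring pair contradicts the periodic trends, so K+ is the ion listed too early.

K+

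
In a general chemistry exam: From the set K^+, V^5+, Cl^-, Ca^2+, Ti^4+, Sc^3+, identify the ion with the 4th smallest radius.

Ca^2+

Each ion has 18 electrons. The ranking follows nuclear charge in reverse — greater Z gives a smaller radius. V^5+ (Z=23), Ti^4+ (Z=22), Sc^3+ (Z=21), Ca^2+ (Z=20), K^+ (Z=19), Cl^- (Z=17).
That gives V^5+ < Ti^4+ < Sc^3+ < Ca^2+ < K^+ < Cl^-. From the smallest end, number 4 is Ca^2+.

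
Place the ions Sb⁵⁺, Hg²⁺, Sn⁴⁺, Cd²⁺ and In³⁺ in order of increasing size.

Sb⁵⁺: 46 e⁻, Z=51, Sn⁴⁺: 46 e⁻, Z=50, In³⁺: 46 e⁻, Z=49, Cd²⁺: 46 e⁻, Z=48, Hg²⁺: 78 e⁻, Z=80. Sb⁵⁺ < Sn⁴⁺ (both 46 e⁻, Z=51>50); Sn⁴⁺ < In³⁺ (isoelectronic, higher Z=50 is smaller); In³⁺ < Cd²⁺ (both 46 e⁻, Z=49>48); Cd²⁺ < Hg²⁺ (same group, 1 shell fewer).

Sb⁵⁺ < Sn⁴⁺ < In³⁺ < Cd²⁺ < Hg²⁺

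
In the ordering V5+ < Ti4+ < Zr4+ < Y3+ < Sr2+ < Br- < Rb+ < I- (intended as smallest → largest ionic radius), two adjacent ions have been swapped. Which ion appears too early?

Br-

Check each adjacent pair. Br- and Rb+ are reversed: both have 36 electrons but Z(Rb)=37 > Z(Br)=35, so Rb+ should be the smaller of the two. No other neighbouring pair contradicts the periodic trends, so Br- is the ion listed too early.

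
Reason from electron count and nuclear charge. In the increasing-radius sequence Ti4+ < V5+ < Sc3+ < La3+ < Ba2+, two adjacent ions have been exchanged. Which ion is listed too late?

V5+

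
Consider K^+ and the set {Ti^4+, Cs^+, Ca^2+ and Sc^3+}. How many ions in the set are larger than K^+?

1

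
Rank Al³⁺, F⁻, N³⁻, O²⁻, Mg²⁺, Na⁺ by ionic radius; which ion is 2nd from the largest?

O²⁻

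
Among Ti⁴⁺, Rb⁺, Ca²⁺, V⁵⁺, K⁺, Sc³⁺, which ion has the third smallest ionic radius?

Sc³⁺

V⁵⁺: 18 e⁻, Z=23, Ti⁴⁺: 18 e⁻, Z=22, Sc³⁺: 18 e⁻, Z=21, Ca²⁺: 18 e⁻, Z=20, K⁺: 18 e⁻, Z=19, Rb⁺: 36 e⁻, Z=37. V⁵⁺ < Ti⁴⁺ (isoelectronic, higher Z=23 is smaller); Ti⁴⁺ < Sc³⁺ (both 18 e⁻, Z=22>21); Sc³⁺ < Ca²⁺ (both 18 e⁻, Z=21>20); Ca²⁺ < K⁺ (isoelectronic, higher Z=20 is smaller); K⁺ < Rb⁺ (same group, period 4 vs 5).
Ordering: V⁵⁺ < Ti⁴⁺ < Sc³⁺ < Ca²⁺ < K⁺ < Rb⁺. The third smallest is Sc³⁺.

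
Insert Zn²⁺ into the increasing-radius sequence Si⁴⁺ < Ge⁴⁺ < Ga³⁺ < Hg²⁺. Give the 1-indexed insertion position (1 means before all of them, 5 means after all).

Electron counts and nuclear charges: Si⁴⁺: 10 e⁻, Z=14, Ge⁴⁺: 28 e⁻, Z=32, Ga³⁺: 28 e⁻, Z=31, Zn²⁺: 28 e⁻, Z=30, Hg²⁺: 78 e⁻, Z=80. Si⁴⁺ < Ge⁴⁺ (same group, 1 shell fewer); Ge⁴⁺ < Ga³⁺ (isoelectronic, higher Z=32 is smaller); Ga³⁺ < Zn²⁺ (isoelectronic, higher Z=31 is smaller); Zn²⁺ < Hg²⁺ (same group, period 4 vs 6).
The complete sequence is Si⁴⁺ < Ge⁴⁺ < Ga³⁺ < Zn²⁺ < Hg²⁺. Zn²⁺ sits at position 4.

4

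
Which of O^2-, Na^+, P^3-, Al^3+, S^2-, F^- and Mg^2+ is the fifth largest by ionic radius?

Work out protons and electrons: Al^3+ (Z=13, 10 e⁻), Mg^2+ (Z=12, 10 e⁻), Na^+ (Z=11, 10 e⁻), F^- (Z=9, 10 e⁻), O^2- (Z=8, 10 e⁻), S^2- (Z=16, 18 e⁻), P^3- (Z=15, 18 e⁻). Al^3+ < Mg^2+ (both 10 e⁻, Z=13>12); Mg^2+ < Na^+ (both 10 e⁻, Z=12>11); Na^+ < F^- (both 10 e⁻, Z=11>9); F^- < O^2- (isoelectronic, higher Z=9 is smaller); O^2- < S^2- (same group, 1 shell fewer); S^2- < P^3- (isoelectronic, higher Z=16 is smaller).
Ordering: Al^3+ < Mg^2+ < Na^+ < F^- < O^2- < S^2- < P^3-. The fifth largest is Na^+.

Na^+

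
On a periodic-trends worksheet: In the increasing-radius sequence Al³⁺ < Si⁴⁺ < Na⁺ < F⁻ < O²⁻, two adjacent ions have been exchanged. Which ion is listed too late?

Si⁴⁺

Check each adjacent pair. Al³⁺ and Si⁴⁺ are reversed: both have 10 electrons but Z(Si)=14 > Z(Al)=13, so Si⁴⁺ should be the smaller of the two. No other neighbouring pair contradicts the periodic trends, so Si⁴⁺ is the ion listed too late.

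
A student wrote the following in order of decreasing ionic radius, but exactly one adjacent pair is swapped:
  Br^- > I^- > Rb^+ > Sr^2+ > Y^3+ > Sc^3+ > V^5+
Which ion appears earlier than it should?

Check each adjacent pair. Br^- and I^- are reversed: same group and charge — period 4 sits above period 5, so Br^- is smaller. No other neighbouring pair contradicts the periodic trends, so Br^- is the ion listed too early.

Br^-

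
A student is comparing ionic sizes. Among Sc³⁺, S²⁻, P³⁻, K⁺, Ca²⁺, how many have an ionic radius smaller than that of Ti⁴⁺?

0

Isoelectronic series (18 e⁻ each). Size is set by nuclear charge: more protons means a smaller ion. Ti⁴⁺ (Z=22), Sc³⁺ (Z=21), Ca²⁺ (Z=20), K⁺ (Z=19), S²⁻ (Z=16), P³⁻ (Z=15).
Placing each against Ti⁴⁺: smaller — none; larger — Sc³⁺, Ca²⁺, K⁺, S²⁻, P³⁻. Count: 0.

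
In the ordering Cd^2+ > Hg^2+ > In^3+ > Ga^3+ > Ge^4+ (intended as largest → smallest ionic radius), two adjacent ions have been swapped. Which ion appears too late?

Check each adjacent pair. Cd^2+ and Hg^2+ are reversed: same group and charge — period 5 sits above period 6, so Cd^2+ is smaller. No other neighbouring pair contradicts the periodic trends, so Hg^2+ is the ion listed too late.

Hg^2+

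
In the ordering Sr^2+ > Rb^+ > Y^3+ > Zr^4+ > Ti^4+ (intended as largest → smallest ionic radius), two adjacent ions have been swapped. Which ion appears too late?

Rb^+

Check each adjacent pair. Sr^2+ and Rb^+ are reversed: Sr^2+ and Rb^+ share 36 electrons; the higher nuclear charge on Sr (Z=38) contracts it more, so Sr^2+ < Rb^+. No other neighbouring pair contradicts the periodic trends, so Rb^+ is the ion listed too late.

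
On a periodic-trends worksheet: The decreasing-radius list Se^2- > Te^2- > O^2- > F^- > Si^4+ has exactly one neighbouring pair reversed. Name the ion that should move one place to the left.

The pair Se^2-, Te^2- is the wrong way round — same group and charge — period 4 sits above period 5, so Se^2- is smaller. All other adjacent pairs agree with periodic trends, so Te^2- is the misplaced ion.

Te^2-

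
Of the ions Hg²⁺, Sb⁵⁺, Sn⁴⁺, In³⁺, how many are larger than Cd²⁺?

Electron counts and nuclear charges: Sb⁵⁺ has 46 e⁻ (Z=51), Sn⁴⁺ has 46 e⁻ (Z=50), In³⁺ has 46 e⁻ (Z=49), Cd²⁺ has 46 e⁻ (Z=48), Hg²⁺ has 78 e⁻ (Z=80). Sb⁵⁺ < Sn⁴⁺ (both 46 e⁻, Z=51>50); Sn⁴⁺ < In³⁺ (both 46 e⁻, Z=50>49); In³⁺ < Cd²⁺ (isoelectronic, higher Z=49 is smaller); Cd²⁺ < Hg²⁺ (same group, period 5 vs 6).
Ordering all of them (including Cd²⁺) by radius gives Sb⁵⁺ < Sn⁴⁺ < In³⁺ < Cd²⁺ < Hg²⁺. So 1 is larger.

1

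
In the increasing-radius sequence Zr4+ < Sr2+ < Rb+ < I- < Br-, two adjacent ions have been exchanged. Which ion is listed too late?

Br-

The pair I-, Br- is the wrong way round — same group and charge — period 4 sits above period 5, so Br- is smaller. All other adjacent pairs agree with periodic trends, so Br- is the misplaced ion.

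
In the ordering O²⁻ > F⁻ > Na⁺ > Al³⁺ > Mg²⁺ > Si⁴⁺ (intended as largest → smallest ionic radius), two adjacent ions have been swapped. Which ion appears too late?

Mg²⁺

Compare adjacent ions: both have 10 electrons but Z(Al)=13 > Z(Mg)=12, so Al³⁺ should be the smaller of the two — yet in this decreasing list Al³⁺ sits before Mg²⁺. Nothing else is reversed, so Mg²⁺ should move one place to the left.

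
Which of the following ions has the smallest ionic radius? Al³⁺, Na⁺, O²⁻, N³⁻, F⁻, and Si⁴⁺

All of these have 10 electrons (isoelectronic). With the same electron cloud, the ion with the most protons pulls it in tightest. Nuclear charges: Si⁴⁺ (Z=14), Al³⁺ (Z=13), Na⁺ (Z=11), F⁻ (Z=9), O²⁻ (Z=8), N³⁻ (Z=7). Highest Z is smallest.

Si⁴⁺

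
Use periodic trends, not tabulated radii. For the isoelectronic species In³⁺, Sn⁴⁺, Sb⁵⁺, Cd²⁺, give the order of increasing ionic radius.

Sb⁵⁺ < Sn⁴⁺ < In³⁺ < Cd²⁺

These species are isoelectronic with 46 electrons. The only difference is the number of protons: Sb⁵⁺ (Z=51), Sn⁴⁺ (Z=50), In³⁺ (Z=49), Cd²⁺ (Z=48). The strongest nuclear pull (Sb⁵⁺) gives the smallest ion.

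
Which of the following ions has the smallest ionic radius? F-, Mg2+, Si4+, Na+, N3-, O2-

Si4+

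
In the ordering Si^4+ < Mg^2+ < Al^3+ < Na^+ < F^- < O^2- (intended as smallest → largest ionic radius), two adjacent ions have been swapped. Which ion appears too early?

Scanning neighbour by neighbour, only Mg^2+/Al^3+ violates a trend: both have 10 electrons but Z(Al)=13 > Z(Mg)=12, so Al^3+ should be the smaller of the two. That makes Mg^2+ the one sitting a position early relative to where it belongs.

Mg^2+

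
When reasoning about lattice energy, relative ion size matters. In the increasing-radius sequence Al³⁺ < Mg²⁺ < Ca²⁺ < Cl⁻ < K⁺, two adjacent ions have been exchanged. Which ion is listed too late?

The pair Cl⁻, K⁺ is the wrong way round — K⁺ and Cl⁻ share 18 electrons; the higher nuclear charge on K (Z=19) contracts it more, so K⁺ < Cl⁻. All other adjacent pairs agree with periodic trends, so K⁺ is the misplaced ion.

K⁺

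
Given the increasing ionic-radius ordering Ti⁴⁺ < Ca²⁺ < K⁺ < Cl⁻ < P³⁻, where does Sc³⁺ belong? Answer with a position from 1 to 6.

2

These species are isoelectronic with 18 electrons. The only difference is the number of protons: Ti⁴⁺ (Z=22), Sc³⁺ (Z=21), Ca²⁺ (Z=20), K⁺ (Z=19), Cl⁻ (Z=17), P³⁻ (Z=15). The strongest nuclear pull (Ti⁴⁺) gives the smallest ion.
Merged order: Ti⁴⁺ < Sc³⁺ < Ca²⁺ < K⁺ < Cl⁻ < P³⁻ — Sc³⁺ is number 2.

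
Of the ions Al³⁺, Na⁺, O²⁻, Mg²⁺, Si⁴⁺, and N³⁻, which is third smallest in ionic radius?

Mg²⁺

All of these have 10 electrons (isoelectronic). With the same electron cloud, the ion with the most protons pulls it in tightest. Nuclear charges: Si⁴⁺ (Z=14), Al³⁺ (Z=13), Mg²⁺ (Z=12), Na⁺ (Z=11), O²⁻ (Z=8), N³⁻ (Z=7). Highest Z is smallest.
Full ascending order: Si⁴⁺ < Al³⁺ < Mg²⁺ < Na⁺ < O²⁻ < N³⁻. Counting from the smallest, position 3 is Mg²⁺.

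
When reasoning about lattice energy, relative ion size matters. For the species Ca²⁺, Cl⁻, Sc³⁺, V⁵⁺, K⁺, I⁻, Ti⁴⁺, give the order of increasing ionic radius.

Work out protons and electrons: V⁵⁺ (Z=23, 18 e⁻), Ti⁴⁺ (Z=22, 18 e⁻), Sc³⁺ (Z=21, 18 e⁻), Ca²⁺ (Z=20, 18 e⁻), K⁺ (Z=19, 18 e⁻), Cl⁻ (Z=17, 18 e⁻), I⁻ (Z=53, 54 e⁻). V⁵⁺ < Ti⁴⁺ (isoelectronic, higher Z=23 is smaller); Ti⁴⁺ < Sc³⁺ (isoelectronic, higher Z=22 is smaller); Sc³⁺ < Ca²⁺ (isoelectronic, higher Z=21 is smaller); Ca²⁺ < K⁺ (both 18 e⁻, Z=20>19); K⁺ < Cl⁻ (isoelectronic, higher Z=19 is smaller); Cl⁻ < I⁻ (same group, period 3 vs 5).

V⁵⁺ < Ti⁴⁺ < Sc³⁺ < Ca²⁺ < K⁺ < Cl⁻ < I⁻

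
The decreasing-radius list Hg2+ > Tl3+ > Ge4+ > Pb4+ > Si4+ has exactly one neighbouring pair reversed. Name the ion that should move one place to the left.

Scanning neighbour by neighbour, only Ge4+/Pb4+ violates a trend: same group and charge — period 4 sits above period 6, so Ge4+ is smaller. That makes Pb4+ the one sitting a position late relative to where it belongs.

Pb4+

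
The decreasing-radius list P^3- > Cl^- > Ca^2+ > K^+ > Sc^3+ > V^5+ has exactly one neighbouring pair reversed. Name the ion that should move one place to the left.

K^+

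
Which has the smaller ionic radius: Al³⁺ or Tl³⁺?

Same group, same charge. Going down the group adds an extra shell of electrons, so the ion gets larger: Al³⁺ is highest in the group and smallest.

Al³⁺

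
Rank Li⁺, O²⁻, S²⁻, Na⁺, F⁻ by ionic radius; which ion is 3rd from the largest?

Work out protons and electrons: Li⁺ has 2 e⁻ (Z=3), Na⁺ has 10 e⁻ (Z=11), F⁻ has 10 e⁻ (Z=9), O²⁻ has 10 e⁻ (Z=8), S²⁻ has 18 e⁻ (Z=16). Li⁺ < Na⁺ (same group, period 2 vs 3); Na⁺ < F⁻ (both 10 e⁻, Z=11>9); F⁻ < O²⁻ (both 10 e⁻, Z=9>8); O²⁻ < S²⁻ (same group, period 2 vs 3).
Ordering: Li⁺ < Na⁺ < F⁻ < O²⁻ < S²⁻. The 3rd largest is F⁻.

F⁻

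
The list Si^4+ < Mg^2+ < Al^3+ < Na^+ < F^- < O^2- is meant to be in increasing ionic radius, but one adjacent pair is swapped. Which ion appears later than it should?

Al^3+

The pair Mg^2+, Al^3+ is the wrong way round — both have 10 electrons but Z(Al)=13 > Z(Mg)=12, so Al^3+ should be the smaller of the two. All other adjacent pairs agree with periodic trends, so Al^3+ is the misplaced ion.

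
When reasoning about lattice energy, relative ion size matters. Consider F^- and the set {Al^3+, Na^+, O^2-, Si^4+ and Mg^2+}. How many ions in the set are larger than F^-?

1

Each ion has 10 electrons. The ranking follows nuclear charge in reverse — greater Z gives a smaller radius. Si^4+ (Z=14), Al^3+ (Z=13), Mg^2+ (Z=12), Na^+ (Z=11), F^- (Z=9), O^2- (Z=8).
Relative to F^-, the ions that are larger are O^2-. That's 1.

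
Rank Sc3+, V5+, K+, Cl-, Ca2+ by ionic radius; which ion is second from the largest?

K+

Each ion has 18 electrons. The ranking follows nuclear charge in reverse — greater Z gives a smaller radius. V5+ (Z=23), Sc3+ (Z=21), Ca2+ (Z=20), K+ (Z=19), Cl- (Z=17).
Ordering: V5+ < Sc3+ < Ca2+ < K+ < Cl-. The second largest is K+.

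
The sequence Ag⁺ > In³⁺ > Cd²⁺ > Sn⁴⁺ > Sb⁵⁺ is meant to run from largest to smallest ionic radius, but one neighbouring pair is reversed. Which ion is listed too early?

Check each adjacent pair. In³⁺ and Cd²⁺ are reversed: both have 46 electrons but Z(In)=49 > Z(Cd)=48, so In³⁺ should be the smaller of the two. No other neighbouring pair contradicts the periodic trends, so In³⁺ is the ion listed too early.

In³⁺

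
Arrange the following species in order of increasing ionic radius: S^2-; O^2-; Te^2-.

O^2- < S^2- < Te^2-

All are in the same group with charge -2. Radius grows down the group as n (the outermost shell) increases.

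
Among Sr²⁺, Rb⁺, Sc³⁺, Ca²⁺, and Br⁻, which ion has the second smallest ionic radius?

Ca²⁺

Sc³⁺: 18 e⁻, Z=21, Ca²⁺: 18 e⁻, Z=20, Sr²⁺: 36 e⁻, Z=38, Rb⁺: 36 e⁻, Z=37, Br⁻: 36 e⁻, Z=35. Sc³⁺ < Ca²⁺ (both 18 e⁻, Z=21>20); Ca²⁺ < Sr²⁺ (same group, 1 shell fewer); Sr²⁺ < Rb⁺ (both 36 e⁻, Z=38>37); Rb⁺ < Br⁻ (isoelectronic, higher Z=37 is smaller).
So the order is Sc³⁺ < Ca²⁺ < Sr²⁺ < Rb⁺ < Br⁻; the 2nd-smallest ion is Ca²⁺.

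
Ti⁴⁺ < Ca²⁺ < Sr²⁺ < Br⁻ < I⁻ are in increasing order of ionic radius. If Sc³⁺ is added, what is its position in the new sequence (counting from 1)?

2

Tabulating Z and e⁻: Ti⁴⁺ (Z=22, 18 e⁻), Sc³⁺ (Z=21, 18 e⁻), Ca²⁺ (Z=20, 18 e⁻), Sr²⁺ (Z=38, 36 e⁻), Br⁻ (Z=35, 36 e⁻), I⁻ (Z=53, 54 e⁻). Ti⁴⁺ < Sc³⁺ (both 18 e⁻, Z=22>21); Sc³⁺ < Ca²⁺ (both 18 e⁻, Z=21>20); Ca²⁺ < Sr²⁺ (same group, 1 shell fewer); Sr²⁺ < Br⁻ (both 36 e⁻, Z=38>35); Br⁻ < I⁻ (same group, period 4 vs 5).
The complete sequence is Ti⁴⁺ < Sc³⁺ < Ca²⁺ < Sr²⁺ < Br⁻ < I⁻. Sc³⁺ sits at position 2.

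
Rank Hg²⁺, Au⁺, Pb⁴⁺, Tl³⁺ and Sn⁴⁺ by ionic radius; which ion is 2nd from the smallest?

Sn⁴⁺: 46 e⁻, Z=50, Pb⁴⁺: 78 e⁻, Z=82, Tl³⁺: 78 e⁻, Z=81, Hg²⁺: 78 e⁻, Z=80, Au⁺: 78 e⁻, Z=79. Sn⁴⁺ < Pb⁴⁺ (same group, period 5 vs 6); Pb⁴⁺ < Tl³⁺ (isoelectronic, higher Z=82 is smaller); Tl³⁺ < Hg²⁺ (isoelectronic, higher Z=81 is smaller); Hg²⁺ < Au⁺ (both 78 e⁻, Z=80>79).
So the order is Sn⁴⁺ < Pb⁴⁺ < Tl³⁺ < Hg²⁺ < Au⁺; the 2nd-smallest ion is Pb⁴⁺.

Pb⁴⁺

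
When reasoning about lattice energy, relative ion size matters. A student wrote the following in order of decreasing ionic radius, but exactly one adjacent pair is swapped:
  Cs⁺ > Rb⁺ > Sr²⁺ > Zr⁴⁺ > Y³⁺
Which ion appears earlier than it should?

Zr⁴⁺

Scanning neighbour by neighbour, only Zr⁴⁺/Y³⁺ violates a trend: they are isoelectronic (36 e⁻) and Zr has more protons than Y (40 vs 39), making Zr⁴⁺ smaller. That makes Zr⁴⁺ the one sitting a position early relative to where it belongs.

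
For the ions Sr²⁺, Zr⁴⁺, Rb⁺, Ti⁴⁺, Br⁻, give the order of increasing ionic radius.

Ti⁴⁺ < Zr⁴⁺ < Sr²⁺ < Rb⁺ < Br⁻

Work out protons and electrons: Ti⁴⁺ has 18 e⁻ (Z=22), Zr⁴⁺ has 36 e⁻ (Z=40), Sr²⁺ has 36 e⁻ (Z=38), Rb⁺ has 36 e⁻ (Z=37), Br⁻ has 36 e⁻ (Z=35). Ti⁴⁺ < Zr⁴⁺ (same group, period 4 vs 5); Zr⁴⁺ < Sr²⁺ (both 36 e⁻, Z=40>38); Sr²⁺ < Rb⁺ (both 36 e⁻, Z=38>37); Rb⁺ < Br⁻ (both 36 e⁻, Z=37>35).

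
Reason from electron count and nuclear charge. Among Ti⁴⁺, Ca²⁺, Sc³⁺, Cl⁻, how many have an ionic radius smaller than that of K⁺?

3

All of these have 18 electrons (isoelectronic). With the same electron cloud, the ion with the most protons pulls it in tightest. Nuclear charges: Ti⁴⁺ (Z=22), Sc³⁺ (Z=21), Ca²⁺ (Z=20), K⁺ (Z=19), Cl⁻ (Z=17). Highest Z is smallest.
Relative to K⁺, the ions that are smaller are Ti⁴⁺, Sc³⁺, Ca²⁺. Count: 3.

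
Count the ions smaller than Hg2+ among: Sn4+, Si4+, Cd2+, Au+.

3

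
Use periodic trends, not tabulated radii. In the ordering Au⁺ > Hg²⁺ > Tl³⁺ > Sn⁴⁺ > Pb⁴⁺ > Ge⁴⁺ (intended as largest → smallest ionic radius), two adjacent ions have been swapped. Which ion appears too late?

Pb⁴⁺

Compare adjacent ions: both in group 14 with the same charge; Sn⁴⁺ (period 5) has the smaller radius — yet in this decreasing list Sn⁴⁺ sits before Pb⁴⁺. Nothing else is reversed, so Pb⁴⁺ should move one place to the left.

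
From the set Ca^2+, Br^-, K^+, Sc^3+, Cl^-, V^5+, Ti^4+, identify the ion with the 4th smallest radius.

Work out protons and electrons: V^5+ has 18 e⁻ (Z=23), Ti^4+ has 18 e⁻ (Z=22), Sc^3+ has 18 e⁻ (Z=21), Ca^2+ has 18 e⁻ (Z=20), K^+ has 18 e⁻ (Z=19), Cl^- has 18 e⁻ (Z=17), Br^- has 36 e⁻ (Z=35). V^5+ < Ti^4+ (isoelectronic, higher Z=23 is smaller); Ti^4+ < Sc^3+ (isoelectronic, higher Z=22 is smaller); Sc^3+ < Ca^2+ (isoelectronic, higher Z=21 is smaller); Ca^2+ < K^+ (isoelectronic, higher Z=20 is smaller); K^+ < Cl^- (isoelectronic, higher Z=19 is smaller); Cl^- < Br^- (same group, period 3 vs 4).
Ordering: V^5+ < Ti^4+ < Sc^3+ < Ca^2+ < K^+ < Cl^- < Br^-. The 4th smallest is Ca^2+.

Ca^2+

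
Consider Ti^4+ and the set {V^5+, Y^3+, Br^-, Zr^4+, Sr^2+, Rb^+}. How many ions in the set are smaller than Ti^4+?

Electron counts and nuclear charges: V^5+ has 18 e⁻ (Z=23), Ti^4+ has 18 e⁻ (Z=22), Zr^4+ has 36 e⁻ (Z=40), Y^3+ has 36 e⁻ (Z=39), Sr^2+ has 36 e⁻ (Z=38), Rb^+ has 36 e⁻ (Z=37), Br^- has 36 e⁻ (Z=35). V^5+ < Ti^4+ (isoelectronic, higher Z=23 is smaller); Ti^4+ < Zr^4+ (same group, 1 shell fewer); Zr^4+ < Y^3+ (isoelectronic, higher Z=40 is smaller); Y^3+ < Sr^2+ (both 36 e⁻, Z=39>38); Sr^2+ < Rb^+ (isoelectronic, higher Z=38 is smaller); Rb^+ < Br^- (both 36 e⁻, Z=37>35).
Placing each against Ti^4+: smaller — V^5+; larger — Zr^4+, Y^3+, Sr^2+, Rb^+, Br^-. That's 1.

1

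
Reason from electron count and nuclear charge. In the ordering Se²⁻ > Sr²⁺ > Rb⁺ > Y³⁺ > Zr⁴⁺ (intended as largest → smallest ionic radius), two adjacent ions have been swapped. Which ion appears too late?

Rb⁺

Check each adjacent pair. Sr²⁺ and Rb⁺ are reversed: both have 36 electrons but Z(Sr)=38 > Z(Rb)=37, so Sr²⁺ should be the smaller of the two. No other neighbouring pair contradicts the periodic trends, so Rb⁺ is the ion listed too late.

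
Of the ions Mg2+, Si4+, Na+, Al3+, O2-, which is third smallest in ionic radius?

Isoelectronic series (10 e⁻ each). Size is set by nuclear charge: more protons means a smaller ion. Si4+ (Z=14), Al3+ (Z=13), Mg2+ (Z=12), Na+ (Z=11), O2- (Z=8).
Ordering: Si4+ < Al3+ < Mg2+ < Na+ < O2-. The third smallest is Mg2+.

Mg2+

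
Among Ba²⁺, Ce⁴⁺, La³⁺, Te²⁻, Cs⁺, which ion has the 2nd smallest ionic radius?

La³⁺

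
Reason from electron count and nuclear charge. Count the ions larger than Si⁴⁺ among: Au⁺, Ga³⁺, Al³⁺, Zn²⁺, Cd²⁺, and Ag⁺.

First list Z and electron count for each: Si⁴⁺ (Z=14, 10 e⁻), Al³⁺ (Z=13, 10 e⁻), Ga³⁺ (Z=31, 28 e⁻), Zn²⁺ (Z=30, 28 e⁻), Cd²⁺ (Z=48, 46 e⁻), Ag⁺ (Z=47, 46 e⁻), Au⁺ (Z=79, 78 e⁻). Si⁴⁺ < Al³⁺ (isoelectronic, higher Z=14 is smaller); Al³⁺ < Ga³⁺ (same group, 1 shell fewer); Ga³⁺ < Zn²⁺ (isoelectronic, higher Z=31 is smaller); Zn²⁺ < Cd²⁺ (same group, 1 shell fewer); Cd²⁺ < Ag⁺ (isoelectronic, higher Z=48 is smaller); Ag⁺ < Au⁺ (same group, 1 shell fewer).
Ordering all of them (including Si⁴⁺) by radius gives Si⁴⁺ < Al³⁺ < Ga³⁺ < Zn²⁺ < Cd²⁺ < Ag⁺ < Au⁺. That's 6.

6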